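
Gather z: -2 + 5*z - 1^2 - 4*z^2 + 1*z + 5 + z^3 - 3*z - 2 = z^3 - 4*z^2 + 3*z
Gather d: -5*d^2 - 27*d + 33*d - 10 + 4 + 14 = -5*d^2 + 6*d + 8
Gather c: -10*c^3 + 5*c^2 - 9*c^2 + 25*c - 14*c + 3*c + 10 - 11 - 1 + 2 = -10*c^3 - 4*c^2 + 14*c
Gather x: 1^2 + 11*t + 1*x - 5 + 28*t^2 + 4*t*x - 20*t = 28*t^2 - 9*t + x*(4*t + 1) - 4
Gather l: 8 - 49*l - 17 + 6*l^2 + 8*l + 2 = 6*l^2 - 41*l - 7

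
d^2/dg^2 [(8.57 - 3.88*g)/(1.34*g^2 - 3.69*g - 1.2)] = ((2.68*g - 3.69)*(3.88*g - 8.57)*(5.36*g - 7.38) + (31.1952*g - 51.602)*(-1.34*g^2 + 3.69*g + 1.2))/(-1.34*g^2 + 3.69*g + 1.2)^3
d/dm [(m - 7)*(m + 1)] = 2*m - 6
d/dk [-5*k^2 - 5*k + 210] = -10*k - 5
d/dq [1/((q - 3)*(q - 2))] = (5 - 2*q)/(q^4 - 10*q^3 + 37*q^2 - 60*q + 36)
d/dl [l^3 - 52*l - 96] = 3*l^2 - 52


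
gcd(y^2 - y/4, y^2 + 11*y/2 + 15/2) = 1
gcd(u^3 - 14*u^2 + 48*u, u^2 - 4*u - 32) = u - 8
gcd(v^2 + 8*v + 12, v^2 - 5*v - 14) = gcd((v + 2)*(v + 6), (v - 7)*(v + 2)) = v + 2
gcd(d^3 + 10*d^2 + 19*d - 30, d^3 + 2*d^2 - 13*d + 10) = d^2 + 4*d - 5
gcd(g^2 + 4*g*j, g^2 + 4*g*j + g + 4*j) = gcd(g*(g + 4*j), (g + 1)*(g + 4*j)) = g + 4*j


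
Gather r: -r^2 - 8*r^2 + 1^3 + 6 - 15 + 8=-9*r^2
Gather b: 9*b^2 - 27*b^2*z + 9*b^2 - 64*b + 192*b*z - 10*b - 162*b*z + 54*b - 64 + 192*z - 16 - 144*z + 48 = b^2*(18 - 27*z) + b*(30*z - 20) + 48*z - 32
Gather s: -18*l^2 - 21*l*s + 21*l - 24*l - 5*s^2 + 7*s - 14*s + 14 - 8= -18*l^2 - 3*l - 5*s^2 + s*(-21*l - 7) + 6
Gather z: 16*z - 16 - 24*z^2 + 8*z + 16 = -24*z^2 + 24*z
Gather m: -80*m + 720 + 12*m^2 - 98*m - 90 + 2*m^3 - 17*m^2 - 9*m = 2*m^3 - 5*m^2 - 187*m + 630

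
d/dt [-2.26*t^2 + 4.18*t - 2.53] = 4.18 - 4.52*t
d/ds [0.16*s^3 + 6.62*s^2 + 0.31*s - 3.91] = 0.48*s^2 + 13.24*s + 0.31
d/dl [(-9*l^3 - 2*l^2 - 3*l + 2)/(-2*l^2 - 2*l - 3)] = (18*l^4 + 36*l^3 + 79*l^2 + 20*l + 13)/(4*l^4 + 8*l^3 + 16*l^2 + 12*l + 9)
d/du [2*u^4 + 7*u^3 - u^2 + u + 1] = 8*u^3 + 21*u^2 - 2*u + 1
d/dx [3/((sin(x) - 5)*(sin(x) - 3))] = 6*(4 - sin(x))*cos(x)/((sin(x) - 5)^2*(sin(x) - 3)^2)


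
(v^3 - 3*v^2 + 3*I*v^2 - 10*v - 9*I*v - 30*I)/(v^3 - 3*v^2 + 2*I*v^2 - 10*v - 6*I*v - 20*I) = (v + 3*I)/(v + 2*I)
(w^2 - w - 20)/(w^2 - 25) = (w + 4)/(w + 5)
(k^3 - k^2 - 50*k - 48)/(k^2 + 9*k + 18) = (k^2 - 7*k - 8)/(k + 3)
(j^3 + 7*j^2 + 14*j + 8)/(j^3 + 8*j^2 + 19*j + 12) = (j + 2)/(j + 3)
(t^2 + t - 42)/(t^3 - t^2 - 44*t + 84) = 1/(t - 2)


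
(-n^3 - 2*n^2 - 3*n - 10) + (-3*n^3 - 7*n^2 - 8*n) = -4*n^3 - 9*n^2 - 11*n - 10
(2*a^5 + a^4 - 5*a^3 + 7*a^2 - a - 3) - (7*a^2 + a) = 2*a^5 + a^4 - 5*a^3 - 2*a - 3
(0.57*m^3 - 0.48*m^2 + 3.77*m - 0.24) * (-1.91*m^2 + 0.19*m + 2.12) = -1.0887*m^5 + 1.0251*m^4 - 6.0835*m^3 + 0.1571*m^2 + 7.9468*m - 0.5088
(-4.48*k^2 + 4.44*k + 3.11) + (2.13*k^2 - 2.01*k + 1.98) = -2.35*k^2 + 2.43*k + 5.09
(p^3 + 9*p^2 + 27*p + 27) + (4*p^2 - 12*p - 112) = p^3 + 13*p^2 + 15*p - 85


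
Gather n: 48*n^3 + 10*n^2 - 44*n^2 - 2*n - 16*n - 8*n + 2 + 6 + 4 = 48*n^3 - 34*n^2 - 26*n + 12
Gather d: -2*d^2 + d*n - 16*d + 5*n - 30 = -2*d^2 + d*(n - 16) + 5*n - 30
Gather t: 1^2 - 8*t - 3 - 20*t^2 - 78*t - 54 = -20*t^2 - 86*t - 56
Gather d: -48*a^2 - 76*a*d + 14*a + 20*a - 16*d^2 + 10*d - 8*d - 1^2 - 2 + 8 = -48*a^2 + 34*a - 16*d^2 + d*(2 - 76*a) + 5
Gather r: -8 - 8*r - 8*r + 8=-16*r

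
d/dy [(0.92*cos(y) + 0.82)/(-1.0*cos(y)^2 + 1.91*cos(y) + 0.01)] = (-0.92*cos(y)^2 - 1.64*cos(y) + 1.557)*sin(y)/(1.0*cos(y)^4 - 3.82*cos(y)^3 + 3.6281*cos(y)^2 + 0.0382*cos(y) + 0.0001)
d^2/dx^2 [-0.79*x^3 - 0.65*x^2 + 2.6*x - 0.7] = -4.74*x - 1.3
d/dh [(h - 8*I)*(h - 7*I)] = 2*h - 15*I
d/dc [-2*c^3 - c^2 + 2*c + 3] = -6*c^2 - 2*c + 2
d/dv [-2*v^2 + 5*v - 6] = 5 - 4*v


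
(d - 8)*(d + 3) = d^2 - 5*d - 24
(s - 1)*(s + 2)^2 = s^3 + 3*s^2 - 4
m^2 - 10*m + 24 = (m - 6)*(m - 4)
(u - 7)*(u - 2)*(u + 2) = u^3 - 7*u^2 - 4*u + 28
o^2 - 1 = (o - 1)*(o + 1)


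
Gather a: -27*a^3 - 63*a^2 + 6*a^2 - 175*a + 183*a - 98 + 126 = -27*a^3 - 57*a^2 + 8*a + 28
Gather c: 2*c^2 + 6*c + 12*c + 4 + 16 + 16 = 2*c^2 + 18*c + 36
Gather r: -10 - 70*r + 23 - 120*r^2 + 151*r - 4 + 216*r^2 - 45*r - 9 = 96*r^2 + 36*r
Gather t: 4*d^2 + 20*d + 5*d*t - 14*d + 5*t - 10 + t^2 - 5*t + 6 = 4*d^2 + 5*d*t + 6*d + t^2 - 4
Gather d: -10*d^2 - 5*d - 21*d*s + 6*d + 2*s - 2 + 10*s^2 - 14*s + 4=-10*d^2 + d*(1 - 21*s) + 10*s^2 - 12*s + 2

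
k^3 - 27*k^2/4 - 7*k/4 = k*(k - 7)*(k + 1/4)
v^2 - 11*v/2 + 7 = (v - 7/2)*(v - 2)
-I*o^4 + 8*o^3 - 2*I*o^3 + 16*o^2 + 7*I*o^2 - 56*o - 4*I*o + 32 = (o - 1)*(o + 4)*(o + 8*I)*(-I*o + I)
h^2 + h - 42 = (h - 6)*(h + 7)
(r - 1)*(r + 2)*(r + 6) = r^3 + 7*r^2 + 4*r - 12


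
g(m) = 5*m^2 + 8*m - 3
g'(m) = 10*m + 8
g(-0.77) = -6.20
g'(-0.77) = 0.30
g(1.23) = 14.40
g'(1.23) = 20.30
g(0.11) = -2.06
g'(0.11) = 9.10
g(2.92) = 62.99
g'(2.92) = 37.20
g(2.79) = 58.24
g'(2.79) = 35.90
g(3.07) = 68.68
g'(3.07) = 38.70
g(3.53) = 87.54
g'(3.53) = 43.30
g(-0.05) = -3.39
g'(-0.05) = 7.50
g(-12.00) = 621.00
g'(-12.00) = -112.00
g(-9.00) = 330.00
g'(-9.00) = -82.00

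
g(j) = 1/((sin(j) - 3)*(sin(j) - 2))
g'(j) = -cos(j)/((sin(j) - 3)*(sin(j) - 2)^2) - cos(j)/((sin(j) - 3)^2*(sin(j) - 2)) = (5 - 2*sin(j))*cos(j)/((sin(j) - 3)^2*(sin(j) - 2)^2)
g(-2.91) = 0.14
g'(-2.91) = -0.10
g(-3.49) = 0.23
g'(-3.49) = -0.21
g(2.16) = 0.39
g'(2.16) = -0.29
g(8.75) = 0.31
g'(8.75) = -0.27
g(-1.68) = 0.08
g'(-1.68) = -0.01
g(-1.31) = 0.09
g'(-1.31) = 0.01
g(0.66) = 0.30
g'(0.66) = 0.27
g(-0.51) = 0.12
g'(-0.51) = 0.07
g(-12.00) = 0.28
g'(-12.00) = 0.25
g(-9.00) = 0.12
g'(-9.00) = -0.08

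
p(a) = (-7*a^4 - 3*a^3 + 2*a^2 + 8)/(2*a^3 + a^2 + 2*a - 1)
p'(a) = (-6*a^2 - 2*a - 2)*(-7*a^4 - 3*a^3 + 2*a^2 + 8)/(2*a^3 + a^2 + 2*a - 1)^2 + (-28*a^3 - 9*a^2 + 4*a)/(2*a^3 + a^2 + 2*a - 1)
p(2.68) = -7.92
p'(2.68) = -3.86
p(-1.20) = -0.29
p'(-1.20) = -6.09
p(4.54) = -14.85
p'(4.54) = -3.64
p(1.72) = -4.02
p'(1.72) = -4.43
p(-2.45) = 6.42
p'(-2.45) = -4.62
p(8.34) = -28.47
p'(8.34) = -3.55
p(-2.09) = 4.69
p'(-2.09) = -5.00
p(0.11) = -10.48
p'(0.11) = -31.78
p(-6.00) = 20.40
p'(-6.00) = -3.66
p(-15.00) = 52.44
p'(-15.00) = -3.52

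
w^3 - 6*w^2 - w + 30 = (w - 5)*(w - 3)*(w + 2)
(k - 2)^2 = k^2 - 4*k + 4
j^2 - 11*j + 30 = (j - 6)*(j - 5)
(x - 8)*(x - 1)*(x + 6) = x^3 - 3*x^2 - 46*x + 48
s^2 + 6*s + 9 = (s + 3)^2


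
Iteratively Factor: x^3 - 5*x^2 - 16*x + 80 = (x - 4)*(x^2 - x - 20) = (x - 4)*(x + 4)*(x - 5)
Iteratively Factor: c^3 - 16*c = (c)*(c^2 - 16) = c*(c - 4)*(c + 4)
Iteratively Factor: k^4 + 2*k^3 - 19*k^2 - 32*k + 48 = (k + 3)*(k^3 - k^2 - 16*k + 16) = (k + 3)*(k + 4)*(k^2 - 5*k + 4) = (k - 4)*(k + 3)*(k + 4)*(k - 1)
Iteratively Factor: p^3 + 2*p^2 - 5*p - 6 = (p + 3)*(p^2 - p - 2) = (p - 2)*(p + 3)*(p + 1)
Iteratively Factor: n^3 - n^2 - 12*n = (n)*(n^2 - n - 12) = n*(n - 4)*(n + 3)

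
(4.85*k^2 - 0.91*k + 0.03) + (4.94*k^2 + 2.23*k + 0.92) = 9.79*k^2 + 1.32*k + 0.95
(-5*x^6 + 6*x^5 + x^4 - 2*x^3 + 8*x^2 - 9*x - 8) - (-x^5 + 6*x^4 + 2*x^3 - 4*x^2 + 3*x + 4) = -5*x^6 + 7*x^5 - 5*x^4 - 4*x^3 + 12*x^2 - 12*x - 12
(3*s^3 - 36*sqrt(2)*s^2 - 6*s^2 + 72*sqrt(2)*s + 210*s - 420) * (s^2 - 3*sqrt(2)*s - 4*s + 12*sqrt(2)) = 3*s^5 - 45*sqrt(2)*s^4 - 18*s^4 + 270*sqrt(2)*s^3 + 450*s^3 - 2556*s^2 - 990*sqrt(2)*s^2 + 3408*s + 3780*sqrt(2)*s - 5040*sqrt(2)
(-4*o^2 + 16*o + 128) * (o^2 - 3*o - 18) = -4*o^4 + 28*o^3 + 152*o^2 - 672*o - 2304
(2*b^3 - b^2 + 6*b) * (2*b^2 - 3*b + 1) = 4*b^5 - 8*b^4 + 17*b^3 - 19*b^2 + 6*b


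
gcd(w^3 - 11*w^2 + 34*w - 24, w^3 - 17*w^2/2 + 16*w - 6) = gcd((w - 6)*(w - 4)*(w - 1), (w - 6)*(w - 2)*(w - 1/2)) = w - 6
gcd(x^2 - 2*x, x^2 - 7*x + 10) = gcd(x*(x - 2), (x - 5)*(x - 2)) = x - 2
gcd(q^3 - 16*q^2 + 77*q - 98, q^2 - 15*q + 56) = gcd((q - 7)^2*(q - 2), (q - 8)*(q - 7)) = q - 7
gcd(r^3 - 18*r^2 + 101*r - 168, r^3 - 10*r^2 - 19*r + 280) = r^2 - 15*r + 56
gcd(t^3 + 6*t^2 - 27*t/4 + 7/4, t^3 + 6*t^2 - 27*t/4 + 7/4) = t^3 + 6*t^2 - 27*t/4 + 7/4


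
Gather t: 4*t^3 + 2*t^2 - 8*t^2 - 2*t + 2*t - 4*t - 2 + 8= 4*t^3 - 6*t^2 - 4*t + 6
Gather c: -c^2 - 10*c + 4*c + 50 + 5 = -c^2 - 6*c + 55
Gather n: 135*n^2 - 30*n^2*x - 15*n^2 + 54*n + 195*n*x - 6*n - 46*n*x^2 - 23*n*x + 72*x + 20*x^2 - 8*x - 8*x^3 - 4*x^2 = n^2*(120 - 30*x) + n*(-46*x^2 + 172*x + 48) - 8*x^3 + 16*x^2 + 64*x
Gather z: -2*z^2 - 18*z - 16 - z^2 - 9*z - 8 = -3*z^2 - 27*z - 24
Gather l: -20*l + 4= 4 - 20*l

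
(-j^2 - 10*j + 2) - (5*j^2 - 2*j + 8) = -6*j^2 - 8*j - 6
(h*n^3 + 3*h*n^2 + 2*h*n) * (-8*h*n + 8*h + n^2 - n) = -8*h^2*n^4 - 16*h^2*n^3 + 8*h^2*n^2 + 16*h^2*n + h*n^5 + 2*h*n^4 - h*n^3 - 2*h*n^2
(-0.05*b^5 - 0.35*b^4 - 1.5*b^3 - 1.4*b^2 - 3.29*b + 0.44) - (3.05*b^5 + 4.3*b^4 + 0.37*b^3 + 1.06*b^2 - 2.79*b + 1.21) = -3.1*b^5 - 4.65*b^4 - 1.87*b^3 - 2.46*b^2 - 0.5*b - 0.77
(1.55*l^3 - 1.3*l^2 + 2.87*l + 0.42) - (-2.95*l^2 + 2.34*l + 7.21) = 1.55*l^3 + 1.65*l^2 + 0.53*l - 6.79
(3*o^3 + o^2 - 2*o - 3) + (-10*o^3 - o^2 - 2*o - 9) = -7*o^3 - 4*o - 12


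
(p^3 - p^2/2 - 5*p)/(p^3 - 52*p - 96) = p*(2*p - 5)/(2*(p^2 - 2*p - 48))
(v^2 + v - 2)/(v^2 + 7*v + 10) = (v - 1)/(v + 5)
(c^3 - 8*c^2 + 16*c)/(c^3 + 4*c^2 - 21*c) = (c^2 - 8*c + 16)/(c^2 + 4*c - 21)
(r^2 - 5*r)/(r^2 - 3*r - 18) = r*(5 - r)/(-r^2 + 3*r + 18)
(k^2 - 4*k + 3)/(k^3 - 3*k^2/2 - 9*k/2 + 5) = 2*(k - 3)/(2*k^2 - k - 10)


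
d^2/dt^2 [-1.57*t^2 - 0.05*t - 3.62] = -3.14000000000000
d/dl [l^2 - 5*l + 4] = 2*l - 5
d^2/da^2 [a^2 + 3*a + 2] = 2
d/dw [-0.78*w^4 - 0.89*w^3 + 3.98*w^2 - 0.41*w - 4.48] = -3.12*w^3 - 2.67*w^2 + 7.96*w - 0.41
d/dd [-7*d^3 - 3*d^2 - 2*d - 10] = -21*d^2 - 6*d - 2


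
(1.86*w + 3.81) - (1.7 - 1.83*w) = 3.69*w + 2.11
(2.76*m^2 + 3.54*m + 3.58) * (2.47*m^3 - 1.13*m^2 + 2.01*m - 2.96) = 6.8172*m^5 + 5.625*m^4 + 10.39*m^3 - 5.0996*m^2 - 3.2826*m - 10.5968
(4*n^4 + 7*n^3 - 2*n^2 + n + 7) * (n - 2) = 4*n^5 - n^4 - 16*n^3 + 5*n^2 + 5*n - 14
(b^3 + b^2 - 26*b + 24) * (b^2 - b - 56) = b^5 - 83*b^3 - 6*b^2 + 1432*b - 1344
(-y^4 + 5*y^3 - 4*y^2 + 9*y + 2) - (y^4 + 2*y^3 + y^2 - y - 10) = -2*y^4 + 3*y^3 - 5*y^2 + 10*y + 12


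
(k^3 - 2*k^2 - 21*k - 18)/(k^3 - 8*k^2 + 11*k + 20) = (k^2 - 3*k - 18)/(k^2 - 9*k + 20)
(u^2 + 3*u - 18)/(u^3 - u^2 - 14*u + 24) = (u + 6)/(u^2 + 2*u - 8)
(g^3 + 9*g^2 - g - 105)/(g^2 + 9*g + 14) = (g^2 + 2*g - 15)/(g + 2)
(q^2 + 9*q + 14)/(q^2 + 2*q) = (q + 7)/q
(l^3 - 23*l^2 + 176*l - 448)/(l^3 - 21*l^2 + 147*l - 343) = (l^2 - 16*l + 64)/(l^2 - 14*l + 49)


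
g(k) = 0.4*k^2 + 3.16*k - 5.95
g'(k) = 0.8*k + 3.16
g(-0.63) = -7.78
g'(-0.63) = 2.66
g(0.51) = -4.23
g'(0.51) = 3.57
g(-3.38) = -12.06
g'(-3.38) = 0.46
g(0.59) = -3.95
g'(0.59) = 3.63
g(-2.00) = -10.67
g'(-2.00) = 1.56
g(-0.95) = -8.59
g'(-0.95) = 2.40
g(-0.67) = -7.89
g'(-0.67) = 2.62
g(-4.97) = -11.77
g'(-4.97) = -0.82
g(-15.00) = 36.65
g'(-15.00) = -8.84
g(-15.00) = 36.65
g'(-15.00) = -8.84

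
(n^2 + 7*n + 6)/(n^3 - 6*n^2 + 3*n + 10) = (n + 6)/(n^2 - 7*n + 10)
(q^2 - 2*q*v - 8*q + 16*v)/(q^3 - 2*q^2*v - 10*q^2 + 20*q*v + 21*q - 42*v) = (q - 8)/(q^2 - 10*q + 21)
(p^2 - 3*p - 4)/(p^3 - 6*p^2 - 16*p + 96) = (p + 1)/(p^2 - 2*p - 24)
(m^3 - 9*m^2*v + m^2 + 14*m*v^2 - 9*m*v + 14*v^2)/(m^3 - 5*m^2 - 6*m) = (m^2 - 9*m*v + 14*v^2)/(m*(m - 6))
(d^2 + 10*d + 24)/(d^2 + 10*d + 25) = (d^2 + 10*d + 24)/(d^2 + 10*d + 25)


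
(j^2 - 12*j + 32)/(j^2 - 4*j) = (j - 8)/j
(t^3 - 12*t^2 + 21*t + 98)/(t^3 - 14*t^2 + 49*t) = (t + 2)/t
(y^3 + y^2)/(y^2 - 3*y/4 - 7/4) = 4*y^2/(4*y - 7)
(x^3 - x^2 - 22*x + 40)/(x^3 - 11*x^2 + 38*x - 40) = (x + 5)/(x - 5)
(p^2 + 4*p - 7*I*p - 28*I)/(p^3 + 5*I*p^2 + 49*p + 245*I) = (p + 4)/(p^2 + 12*I*p - 35)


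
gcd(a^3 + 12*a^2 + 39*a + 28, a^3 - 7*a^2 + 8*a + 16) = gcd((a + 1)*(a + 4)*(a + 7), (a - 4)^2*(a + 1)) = a + 1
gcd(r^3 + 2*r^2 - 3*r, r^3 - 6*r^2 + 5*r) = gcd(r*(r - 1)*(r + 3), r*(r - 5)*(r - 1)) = r^2 - r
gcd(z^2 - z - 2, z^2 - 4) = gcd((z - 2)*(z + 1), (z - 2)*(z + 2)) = z - 2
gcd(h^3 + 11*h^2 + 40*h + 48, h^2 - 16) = h + 4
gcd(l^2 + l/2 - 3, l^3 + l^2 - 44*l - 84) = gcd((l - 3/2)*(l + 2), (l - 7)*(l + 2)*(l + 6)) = l + 2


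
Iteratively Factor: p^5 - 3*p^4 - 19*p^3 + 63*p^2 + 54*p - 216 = (p + 4)*(p^4 - 7*p^3 + 9*p^2 + 27*p - 54) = (p - 3)*(p + 4)*(p^3 - 4*p^2 - 3*p + 18) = (p - 3)*(p + 2)*(p + 4)*(p^2 - 6*p + 9) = (p - 3)^2*(p + 2)*(p + 4)*(p - 3)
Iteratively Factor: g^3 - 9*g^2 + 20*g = (g - 5)*(g^2 - 4*g) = g*(g - 5)*(g - 4)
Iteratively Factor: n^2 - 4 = (n + 2)*(n - 2)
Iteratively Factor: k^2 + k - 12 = (k + 4)*(k - 3)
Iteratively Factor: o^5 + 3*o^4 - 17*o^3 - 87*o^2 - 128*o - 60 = (o + 2)*(o^4 + o^3 - 19*o^2 - 49*o - 30) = (o + 2)^2*(o^3 - o^2 - 17*o - 15) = (o + 1)*(o + 2)^2*(o^2 - 2*o - 15) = (o + 1)*(o + 2)^2*(o + 3)*(o - 5)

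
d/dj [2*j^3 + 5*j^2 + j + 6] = 6*j^2 + 10*j + 1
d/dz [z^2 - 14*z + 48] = 2*z - 14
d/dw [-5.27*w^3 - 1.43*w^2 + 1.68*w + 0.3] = -15.81*w^2 - 2.86*w + 1.68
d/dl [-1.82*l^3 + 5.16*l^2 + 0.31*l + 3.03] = -5.46*l^2 + 10.32*l + 0.31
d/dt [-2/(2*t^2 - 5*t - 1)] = 2*(4*t - 5)/(-2*t^2 + 5*t + 1)^2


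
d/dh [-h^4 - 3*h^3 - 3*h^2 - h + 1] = -4*h^3 - 9*h^2 - 6*h - 1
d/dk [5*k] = 5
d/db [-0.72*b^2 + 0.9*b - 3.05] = 0.9 - 1.44*b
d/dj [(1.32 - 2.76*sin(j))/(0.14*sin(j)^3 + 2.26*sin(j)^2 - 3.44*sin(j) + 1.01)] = (0.7728*sin(j)^3 + 5.6832*sin(j)^2 - 5.9664*sin(j) + 1.7532)*cos(j)/(0.0196*sin(j)^6 + 0.6328*sin(j)^5 + 4.1444*sin(j)^4 - 15.266*sin(j)^3 + 16.3988*sin(j)^2 - 6.9488*sin(j) + 1.0201)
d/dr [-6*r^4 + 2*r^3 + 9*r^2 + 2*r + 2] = -24*r^3 + 6*r^2 + 18*r + 2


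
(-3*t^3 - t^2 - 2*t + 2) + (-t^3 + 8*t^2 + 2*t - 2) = -4*t^3 + 7*t^2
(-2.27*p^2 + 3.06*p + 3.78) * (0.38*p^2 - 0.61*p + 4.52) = -0.8626*p^4 + 2.5475*p^3 - 10.6906*p^2 + 11.5254*p + 17.0856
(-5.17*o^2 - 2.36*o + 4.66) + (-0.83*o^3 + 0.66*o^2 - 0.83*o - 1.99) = -0.83*o^3 - 4.51*o^2 - 3.19*o + 2.67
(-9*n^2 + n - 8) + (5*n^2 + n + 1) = -4*n^2 + 2*n - 7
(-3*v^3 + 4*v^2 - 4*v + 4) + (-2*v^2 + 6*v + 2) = -3*v^3 + 2*v^2 + 2*v + 6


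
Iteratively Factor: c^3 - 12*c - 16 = (c - 4)*(c^2 + 4*c + 4) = (c - 4)*(c + 2)*(c + 2)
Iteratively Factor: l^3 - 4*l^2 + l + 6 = (l + 1)*(l^2 - 5*l + 6) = (l - 2)*(l + 1)*(l - 3)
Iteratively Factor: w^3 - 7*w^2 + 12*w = (w - 3)*(w^2 - 4*w) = w*(w - 3)*(w - 4)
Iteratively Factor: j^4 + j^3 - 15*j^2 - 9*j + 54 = (j + 3)*(j^3 - 2*j^2 - 9*j + 18) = (j - 3)*(j + 3)*(j^2 + j - 6) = (j - 3)*(j + 3)^2*(j - 2)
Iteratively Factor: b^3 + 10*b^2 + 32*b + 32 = (b + 4)*(b^2 + 6*b + 8) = (b + 2)*(b + 4)*(b + 4)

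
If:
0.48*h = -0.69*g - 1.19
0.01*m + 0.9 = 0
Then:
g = -0.695652173913043*h - 1.72463768115942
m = -90.00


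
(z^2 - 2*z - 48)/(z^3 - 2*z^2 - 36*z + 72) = (z - 8)/(z^2 - 8*z + 12)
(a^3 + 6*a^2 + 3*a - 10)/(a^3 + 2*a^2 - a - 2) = (a + 5)/(a + 1)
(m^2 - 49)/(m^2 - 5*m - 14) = (m + 7)/(m + 2)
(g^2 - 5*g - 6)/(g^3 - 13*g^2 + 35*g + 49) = (g - 6)/(g^2 - 14*g + 49)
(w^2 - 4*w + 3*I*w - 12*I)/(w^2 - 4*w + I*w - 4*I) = (w + 3*I)/(w + I)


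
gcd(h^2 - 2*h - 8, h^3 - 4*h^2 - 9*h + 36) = h - 4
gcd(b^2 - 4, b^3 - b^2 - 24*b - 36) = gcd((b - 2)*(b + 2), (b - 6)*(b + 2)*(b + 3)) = b + 2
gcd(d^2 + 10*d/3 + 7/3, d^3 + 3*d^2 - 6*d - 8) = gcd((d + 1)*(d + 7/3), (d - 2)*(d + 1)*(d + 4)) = d + 1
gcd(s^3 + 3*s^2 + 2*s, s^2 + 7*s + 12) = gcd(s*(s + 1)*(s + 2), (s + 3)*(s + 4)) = 1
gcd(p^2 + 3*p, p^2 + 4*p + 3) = p + 3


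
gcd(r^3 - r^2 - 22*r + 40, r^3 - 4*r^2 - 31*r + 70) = r^2 + 3*r - 10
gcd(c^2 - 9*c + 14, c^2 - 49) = c - 7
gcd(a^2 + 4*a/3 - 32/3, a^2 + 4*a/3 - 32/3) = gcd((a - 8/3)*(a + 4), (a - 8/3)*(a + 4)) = a^2 + 4*a/3 - 32/3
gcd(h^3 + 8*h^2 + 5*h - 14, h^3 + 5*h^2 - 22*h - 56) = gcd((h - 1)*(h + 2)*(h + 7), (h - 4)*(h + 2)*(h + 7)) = h^2 + 9*h + 14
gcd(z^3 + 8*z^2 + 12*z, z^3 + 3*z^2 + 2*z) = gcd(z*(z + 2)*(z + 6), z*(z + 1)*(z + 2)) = z^2 + 2*z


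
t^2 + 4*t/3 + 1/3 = (t + 1/3)*(t + 1)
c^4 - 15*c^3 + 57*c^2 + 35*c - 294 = (c - 7)^2*(c - 3)*(c + 2)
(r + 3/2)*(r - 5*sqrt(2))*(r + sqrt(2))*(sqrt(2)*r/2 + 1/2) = sqrt(2)*r^4/2 - 7*r^3/2 + 3*sqrt(2)*r^3/4 - 7*sqrt(2)*r^2 - 21*r^2/4 - 21*sqrt(2)*r/2 - 5*r - 15/2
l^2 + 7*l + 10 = (l + 2)*(l + 5)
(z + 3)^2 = z^2 + 6*z + 9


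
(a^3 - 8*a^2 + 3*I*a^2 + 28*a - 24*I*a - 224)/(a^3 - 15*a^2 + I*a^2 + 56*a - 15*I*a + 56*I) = (a^2 + 3*I*a + 28)/(a^2 + a*(-7 + I) - 7*I)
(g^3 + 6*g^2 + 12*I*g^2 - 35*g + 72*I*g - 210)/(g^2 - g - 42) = (g^2 + 12*I*g - 35)/(g - 7)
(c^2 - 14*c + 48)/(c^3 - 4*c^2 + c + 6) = (c^2 - 14*c + 48)/(c^3 - 4*c^2 + c + 6)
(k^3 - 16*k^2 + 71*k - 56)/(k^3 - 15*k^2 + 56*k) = (k - 1)/k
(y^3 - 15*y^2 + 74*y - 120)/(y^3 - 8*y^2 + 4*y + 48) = (y - 5)/(y + 2)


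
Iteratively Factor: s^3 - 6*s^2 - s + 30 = (s + 2)*(s^2 - 8*s + 15) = (s - 3)*(s + 2)*(s - 5)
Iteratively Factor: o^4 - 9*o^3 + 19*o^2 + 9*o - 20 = (o - 5)*(o^3 - 4*o^2 - o + 4) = (o - 5)*(o + 1)*(o^2 - 5*o + 4) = (o - 5)*(o - 4)*(o + 1)*(o - 1)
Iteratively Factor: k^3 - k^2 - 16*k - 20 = (k - 5)*(k^2 + 4*k + 4) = (k - 5)*(k + 2)*(k + 2)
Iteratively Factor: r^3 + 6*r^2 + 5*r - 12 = (r + 3)*(r^2 + 3*r - 4) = (r - 1)*(r + 3)*(r + 4)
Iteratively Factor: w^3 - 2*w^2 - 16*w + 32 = (w - 2)*(w^2 - 16) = (w - 4)*(w - 2)*(w + 4)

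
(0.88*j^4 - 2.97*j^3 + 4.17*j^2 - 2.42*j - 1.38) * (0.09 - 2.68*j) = -2.3584*j^5 + 8.0388*j^4 - 11.4429*j^3 + 6.8609*j^2 + 3.4806*j - 0.1242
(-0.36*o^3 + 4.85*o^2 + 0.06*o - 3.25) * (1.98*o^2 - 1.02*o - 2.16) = -0.7128*o^5 + 9.9702*o^4 - 4.0506*o^3 - 16.9722*o^2 + 3.1854*o + 7.02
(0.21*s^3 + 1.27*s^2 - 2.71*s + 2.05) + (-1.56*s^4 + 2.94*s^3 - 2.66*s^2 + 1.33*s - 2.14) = -1.56*s^4 + 3.15*s^3 - 1.39*s^2 - 1.38*s - 0.0900000000000003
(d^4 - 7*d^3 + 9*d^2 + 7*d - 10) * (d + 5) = d^5 - 2*d^4 - 26*d^3 + 52*d^2 + 25*d - 50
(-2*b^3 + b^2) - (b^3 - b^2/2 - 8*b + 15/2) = -3*b^3 + 3*b^2/2 + 8*b - 15/2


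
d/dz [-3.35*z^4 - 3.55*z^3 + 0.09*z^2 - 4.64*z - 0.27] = -13.4*z^3 - 10.65*z^2 + 0.18*z - 4.64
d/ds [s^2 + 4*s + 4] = 2*s + 4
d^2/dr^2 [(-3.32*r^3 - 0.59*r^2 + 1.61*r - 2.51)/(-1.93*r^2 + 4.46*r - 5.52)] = (1.4210854715202e-14*r^5 + 5.6843418860808e-14*r^4 + 59.5033460000001*r^3 - 472.031214*r^2 + 580.250676*r + 3.05600800000002)/(7.189057*r^6 - 49.839162*r^5 + 176.856708*r^4 - 373.806872*r^3 + 505.828512*r^2 - 407.693952*r + 168.196608)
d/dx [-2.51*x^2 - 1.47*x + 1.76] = -5.02*x - 1.47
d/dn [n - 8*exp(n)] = 1 - 8*exp(n)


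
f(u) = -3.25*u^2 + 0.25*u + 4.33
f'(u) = 0.25 - 6.5*u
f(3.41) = -32.61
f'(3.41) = -21.92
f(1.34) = -1.17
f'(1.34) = -8.46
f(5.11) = -79.26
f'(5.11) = -32.96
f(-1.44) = -2.77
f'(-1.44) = 9.61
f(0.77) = 2.60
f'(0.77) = -4.76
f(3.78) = -41.16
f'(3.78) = -24.32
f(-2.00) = -9.17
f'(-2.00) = 13.25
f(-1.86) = -7.38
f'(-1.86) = 12.34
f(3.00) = -24.17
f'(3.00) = -19.25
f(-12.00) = -466.67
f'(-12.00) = 78.25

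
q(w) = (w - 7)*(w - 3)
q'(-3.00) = -16.00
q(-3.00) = 60.00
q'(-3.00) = -16.00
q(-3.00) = 60.00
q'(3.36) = -3.28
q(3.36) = -1.31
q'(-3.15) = -16.30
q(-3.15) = 62.42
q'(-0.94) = -11.88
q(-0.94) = 31.28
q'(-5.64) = -21.28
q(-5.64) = 109.21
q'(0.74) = -8.52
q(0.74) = 14.15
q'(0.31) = -9.38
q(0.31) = 18.00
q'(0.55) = -8.90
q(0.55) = 15.80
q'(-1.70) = -13.40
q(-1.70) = 40.89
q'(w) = 2*w - 10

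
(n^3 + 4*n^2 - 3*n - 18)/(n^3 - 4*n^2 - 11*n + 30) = (n + 3)/(n - 5)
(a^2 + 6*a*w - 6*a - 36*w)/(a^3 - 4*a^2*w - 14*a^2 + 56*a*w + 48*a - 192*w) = (-a - 6*w)/(-a^2 + 4*a*w + 8*a - 32*w)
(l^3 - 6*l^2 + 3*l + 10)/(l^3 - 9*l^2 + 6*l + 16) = (l - 5)/(l - 8)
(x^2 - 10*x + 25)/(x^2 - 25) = (x - 5)/(x + 5)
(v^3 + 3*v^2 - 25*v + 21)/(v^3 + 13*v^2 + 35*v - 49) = (v - 3)/(v + 7)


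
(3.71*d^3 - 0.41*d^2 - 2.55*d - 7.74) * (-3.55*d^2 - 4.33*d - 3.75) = -13.1705*d^5 - 14.6088*d^4 - 3.0847*d^3 + 40.056*d^2 + 43.0767*d + 29.025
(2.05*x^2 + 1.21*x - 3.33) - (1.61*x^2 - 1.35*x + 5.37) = 0.44*x^2 + 2.56*x - 8.7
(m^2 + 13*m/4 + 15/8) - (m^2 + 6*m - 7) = 71/8 - 11*m/4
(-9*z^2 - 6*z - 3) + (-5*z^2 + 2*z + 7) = -14*z^2 - 4*z + 4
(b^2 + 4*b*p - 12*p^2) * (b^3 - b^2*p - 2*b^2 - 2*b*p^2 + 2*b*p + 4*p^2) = b^5 + 3*b^4*p - 2*b^4 - 18*b^3*p^2 - 6*b^3*p + 4*b^2*p^3 + 36*b^2*p^2 + 24*b*p^4 - 8*b*p^3 - 48*p^4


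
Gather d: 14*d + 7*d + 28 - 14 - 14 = 21*d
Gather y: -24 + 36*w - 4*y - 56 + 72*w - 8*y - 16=108*w - 12*y - 96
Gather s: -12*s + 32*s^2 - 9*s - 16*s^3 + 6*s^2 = -16*s^3 + 38*s^2 - 21*s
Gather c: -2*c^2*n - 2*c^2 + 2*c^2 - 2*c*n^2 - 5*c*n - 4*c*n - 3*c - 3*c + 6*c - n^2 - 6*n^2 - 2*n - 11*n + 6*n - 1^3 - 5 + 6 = -2*c^2*n + c*(-2*n^2 - 9*n) - 7*n^2 - 7*n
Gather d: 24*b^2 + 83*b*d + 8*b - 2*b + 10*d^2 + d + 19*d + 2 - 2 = 24*b^2 + 6*b + 10*d^2 + d*(83*b + 20)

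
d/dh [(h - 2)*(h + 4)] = 2*h + 2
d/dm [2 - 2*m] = -2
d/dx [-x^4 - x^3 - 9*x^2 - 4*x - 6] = -4*x^3 - 3*x^2 - 18*x - 4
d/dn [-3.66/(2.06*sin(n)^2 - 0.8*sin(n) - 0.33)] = (15.0792*sin(n) - 2.928)*cos(n)/(-2.06*sin(n)^2 + 0.8*sin(n) + 0.33)^2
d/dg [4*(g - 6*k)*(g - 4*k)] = 8*g - 40*k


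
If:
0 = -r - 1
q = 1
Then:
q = 1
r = -1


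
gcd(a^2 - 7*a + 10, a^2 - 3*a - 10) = a - 5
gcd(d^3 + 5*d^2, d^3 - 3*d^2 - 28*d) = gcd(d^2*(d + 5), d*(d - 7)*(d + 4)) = d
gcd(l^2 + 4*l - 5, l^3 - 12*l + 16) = 1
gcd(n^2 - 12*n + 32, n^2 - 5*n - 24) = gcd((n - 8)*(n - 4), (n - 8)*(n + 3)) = n - 8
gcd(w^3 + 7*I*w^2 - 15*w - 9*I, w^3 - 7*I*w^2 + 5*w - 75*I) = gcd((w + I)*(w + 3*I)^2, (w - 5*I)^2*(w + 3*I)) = w + 3*I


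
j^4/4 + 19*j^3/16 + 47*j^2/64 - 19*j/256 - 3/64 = (j/4 + 1)*(j - 1/4)*(j + 1/4)*(j + 3/4)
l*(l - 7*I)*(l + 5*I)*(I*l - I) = I*l^4 + 2*l^3 - I*l^3 - 2*l^2 + 35*I*l^2 - 35*I*l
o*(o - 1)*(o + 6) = o^3 + 5*o^2 - 6*o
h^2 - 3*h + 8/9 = (h - 8/3)*(h - 1/3)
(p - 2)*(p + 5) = p^2 + 3*p - 10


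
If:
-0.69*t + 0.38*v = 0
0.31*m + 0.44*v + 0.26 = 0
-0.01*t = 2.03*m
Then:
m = 0.00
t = -0.33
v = -0.59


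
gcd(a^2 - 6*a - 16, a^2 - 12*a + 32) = a - 8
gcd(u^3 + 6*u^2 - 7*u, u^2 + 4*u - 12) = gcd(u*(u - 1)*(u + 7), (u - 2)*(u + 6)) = 1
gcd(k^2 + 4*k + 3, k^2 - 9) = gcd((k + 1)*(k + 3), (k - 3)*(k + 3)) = k + 3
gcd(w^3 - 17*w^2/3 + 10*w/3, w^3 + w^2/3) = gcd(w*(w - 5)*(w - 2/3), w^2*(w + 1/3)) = w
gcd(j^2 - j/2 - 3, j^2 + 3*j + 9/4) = j + 3/2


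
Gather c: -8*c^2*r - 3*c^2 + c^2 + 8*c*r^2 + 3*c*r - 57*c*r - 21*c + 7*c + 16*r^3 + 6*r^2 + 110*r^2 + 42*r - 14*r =c^2*(-8*r - 2) + c*(8*r^2 - 54*r - 14) + 16*r^3 + 116*r^2 + 28*r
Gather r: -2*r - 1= -2*r - 1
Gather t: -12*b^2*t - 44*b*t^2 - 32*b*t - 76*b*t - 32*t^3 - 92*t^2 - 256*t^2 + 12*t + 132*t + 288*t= -32*t^3 + t^2*(-44*b - 348) + t*(-12*b^2 - 108*b + 432)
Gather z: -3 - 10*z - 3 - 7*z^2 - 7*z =-7*z^2 - 17*z - 6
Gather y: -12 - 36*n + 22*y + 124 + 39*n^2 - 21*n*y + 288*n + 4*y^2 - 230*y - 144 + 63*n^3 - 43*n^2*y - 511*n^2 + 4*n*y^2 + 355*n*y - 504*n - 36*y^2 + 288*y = 63*n^3 - 472*n^2 - 252*n + y^2*(4*n - 32) + y*(-43*n^2 + 334*n + 80) - 32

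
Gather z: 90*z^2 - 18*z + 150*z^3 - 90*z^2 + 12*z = 150*z^3 - 6*z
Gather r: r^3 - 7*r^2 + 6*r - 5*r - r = r^3 - 7*r^2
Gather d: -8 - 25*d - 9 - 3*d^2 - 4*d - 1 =-3*d^2 - 29*d - 18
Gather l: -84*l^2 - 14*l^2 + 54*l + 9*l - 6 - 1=-98*l^2 + 63*l - 7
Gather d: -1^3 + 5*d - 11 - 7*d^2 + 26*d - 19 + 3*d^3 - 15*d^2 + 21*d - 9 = 3*d^3 - 22*d^2 + 52*d - 40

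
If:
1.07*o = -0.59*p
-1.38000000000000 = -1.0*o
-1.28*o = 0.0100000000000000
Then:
No Solution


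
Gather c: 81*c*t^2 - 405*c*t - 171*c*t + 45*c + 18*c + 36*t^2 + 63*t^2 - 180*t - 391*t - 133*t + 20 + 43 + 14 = c*(81*t^2 - 576*t + 63) + 99*t^2 - 704*t + 77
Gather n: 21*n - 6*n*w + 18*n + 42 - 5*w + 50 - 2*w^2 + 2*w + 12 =n*(39 - 6*w) - 2*w^2 - 3*w + 104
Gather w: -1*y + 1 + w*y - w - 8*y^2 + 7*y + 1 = w*(y - 1) - 8*y^2 + 6*y + 2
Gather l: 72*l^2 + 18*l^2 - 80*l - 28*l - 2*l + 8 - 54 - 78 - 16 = 90*l^2 - 110*l - 140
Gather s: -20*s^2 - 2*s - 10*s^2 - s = -30*s^2 - 3*s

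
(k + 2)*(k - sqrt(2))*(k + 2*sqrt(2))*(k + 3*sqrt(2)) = k^4 + 2*k^3 + 4*sqrt(2)*k^3 + 2*k^2 + 8*sqrt(2)*k^2 - 12*sqrt(2)*k + 4*k - 24*sqrt(2)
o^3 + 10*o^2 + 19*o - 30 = (o - 1)*(o + 5)*(o + 6)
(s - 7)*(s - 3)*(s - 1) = s^3 - 11*s^2 + 31*s - 21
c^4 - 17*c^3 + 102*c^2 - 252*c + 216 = (c - 6)^2*(c - 3)*(c - 2)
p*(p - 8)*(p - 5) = p^3 - 13*p^2 + 40*p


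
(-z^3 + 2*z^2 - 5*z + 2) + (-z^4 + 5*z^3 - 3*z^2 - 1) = -z^4 + 4*z^3 - z^2 - 5*z + 1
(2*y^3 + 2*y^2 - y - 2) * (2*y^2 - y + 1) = 4*y^5 + 2*y^4 - 2*y^3 - y^2 + y - 2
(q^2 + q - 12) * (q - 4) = q^3 - 3*q^2 - 16*q + 48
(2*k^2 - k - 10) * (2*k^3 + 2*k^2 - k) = 4*k^5 + 2*k^4 - 24*k^3 - 19*k^2 + 10*k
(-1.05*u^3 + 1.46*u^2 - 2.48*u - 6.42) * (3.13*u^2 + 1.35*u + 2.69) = -3.2865*u^5 + 3.1523*u^4 - 8.6159*u^3 - 19.5152*u^2 - 15.3382*u - 17.2698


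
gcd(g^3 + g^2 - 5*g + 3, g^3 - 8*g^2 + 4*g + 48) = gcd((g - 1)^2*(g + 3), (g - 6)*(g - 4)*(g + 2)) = 1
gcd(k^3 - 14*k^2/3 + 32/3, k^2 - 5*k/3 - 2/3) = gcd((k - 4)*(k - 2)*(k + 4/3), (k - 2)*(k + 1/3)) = k - 2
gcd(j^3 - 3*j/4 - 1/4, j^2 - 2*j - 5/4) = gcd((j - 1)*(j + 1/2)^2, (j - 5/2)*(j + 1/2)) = j + 1/2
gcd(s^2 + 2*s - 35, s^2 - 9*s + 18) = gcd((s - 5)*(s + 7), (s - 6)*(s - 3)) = 1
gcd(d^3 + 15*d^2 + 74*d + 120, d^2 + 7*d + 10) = d + 5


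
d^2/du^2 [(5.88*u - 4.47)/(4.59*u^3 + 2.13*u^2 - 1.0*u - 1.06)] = (743.282568*u^5 - 785.170908*u^4 - 591.89724*u^3 + 344.726766*u^2 + 6.29175599999999*u - 41.590332)/(96.702579*u^9 + 134.625159*u^8 - 0.731186999999998*u^7 - 115.993161*u^6 - 62.020512*u^5 + 21.155058*u^4 + 28.018772*u^3 + 3.999804*u^2 - 3.3708*u - 1.191016)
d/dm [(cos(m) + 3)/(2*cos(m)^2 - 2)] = (cos(m)^2 + 6*cos(m) + 1)/(2*sin(m)^3)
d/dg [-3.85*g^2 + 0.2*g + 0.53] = 0.2 - 7.7*g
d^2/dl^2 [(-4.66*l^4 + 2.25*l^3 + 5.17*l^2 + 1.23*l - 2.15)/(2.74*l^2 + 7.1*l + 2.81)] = (-69.970832*l^6 - 543.93384*l^5 - 1624.738824*l^4 - 1478.034524*l^3 - 507.89484*l^2 - 201.180822*l - 151.089366)/(20.570824*l^6 + 159.91188*l^5 + 477.659268*l^4 + 685.90544*l^3 + 489.862242*l^2 + 168.18693*l + 22.188041)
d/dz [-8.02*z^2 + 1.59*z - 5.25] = 1.59 - 16.04*z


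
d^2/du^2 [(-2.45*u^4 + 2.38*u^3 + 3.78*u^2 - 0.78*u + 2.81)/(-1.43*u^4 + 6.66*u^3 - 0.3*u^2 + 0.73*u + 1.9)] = (2.8421709430404e-14*u^10 + 36.9328959999998*u^9 - 52.6846320000004*u^8 + 271.956827999999*u^7 - 500.407548*u^6 + 690.095328*u^5 - 1297.202586*u^4 + 853.619344*u^3 - 220.145988*u^2 + 168.15558*u - 35.653618)/(2.924207*u^12 - 40.857102*u^11 + 192.125934*u^10 - 317.029467*u^9 + 70.364454*u^8 + 7.75533599999998*u^7 - 246.653139*u^6 + 23.833218*u^5 - 39.97101*u^4 - 70.020217*u^3 + 0.211470000000001*u^2 - 7.9059*u - 6.859)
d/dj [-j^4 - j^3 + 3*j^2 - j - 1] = -4*j^3 - 3*j^2 + 6*j - 1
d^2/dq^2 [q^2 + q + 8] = 2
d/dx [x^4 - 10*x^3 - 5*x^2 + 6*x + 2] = 4*x^3 - 30*x^2 - 10*x + 6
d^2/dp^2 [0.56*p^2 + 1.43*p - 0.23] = 1.12000000000000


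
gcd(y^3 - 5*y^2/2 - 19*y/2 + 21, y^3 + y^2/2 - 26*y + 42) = y^2 - 11*y/2 + 7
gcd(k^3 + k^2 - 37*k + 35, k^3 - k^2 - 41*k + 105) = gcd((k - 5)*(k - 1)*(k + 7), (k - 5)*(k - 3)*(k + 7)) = k^2 + 2*k - 35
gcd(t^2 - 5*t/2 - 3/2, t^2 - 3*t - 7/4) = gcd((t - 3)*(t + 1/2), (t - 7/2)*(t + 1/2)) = t + 1/2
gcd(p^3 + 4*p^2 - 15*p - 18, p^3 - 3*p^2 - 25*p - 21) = p + 1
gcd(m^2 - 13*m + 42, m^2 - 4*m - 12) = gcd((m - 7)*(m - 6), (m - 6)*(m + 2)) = m - 6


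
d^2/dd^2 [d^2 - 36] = 2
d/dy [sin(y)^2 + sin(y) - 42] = sin(2*y) + cos(y)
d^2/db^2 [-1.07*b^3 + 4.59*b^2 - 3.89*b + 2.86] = 9.18 - 6.42*b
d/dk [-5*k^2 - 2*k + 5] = -10*k - 2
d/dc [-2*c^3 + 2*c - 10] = 2 - 6*c^2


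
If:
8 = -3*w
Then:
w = -8/3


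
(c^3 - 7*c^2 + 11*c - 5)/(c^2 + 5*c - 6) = (c^2 - 6*c + 5)/(c + 6)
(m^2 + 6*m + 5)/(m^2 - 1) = (m + 5)/(m - 1)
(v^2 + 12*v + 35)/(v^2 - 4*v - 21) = (v^2 + 12*v + 35)/(v^2 - 4*v - 21)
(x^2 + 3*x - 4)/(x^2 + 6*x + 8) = (x - 1)/(x + 2)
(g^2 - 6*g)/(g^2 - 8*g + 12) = g/(g - 2)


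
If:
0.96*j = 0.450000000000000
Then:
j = 0.47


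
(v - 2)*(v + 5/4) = v^2 - 3*v/4 - 5/2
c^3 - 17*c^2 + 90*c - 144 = (c - 8)*(c - 6)*(c - 3)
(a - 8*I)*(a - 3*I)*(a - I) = a^3 - 12*I*a^2 - 35*a + 24*I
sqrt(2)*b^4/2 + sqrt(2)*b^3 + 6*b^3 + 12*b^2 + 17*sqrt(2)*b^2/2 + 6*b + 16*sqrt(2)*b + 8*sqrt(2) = (b/2 + 1/2)*(b + 2*sqrt(2))*(b + 4*sqrt(2))*(sqrt(2)*b + sqrt(2))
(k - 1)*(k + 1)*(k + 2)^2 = k^4 + 4*k^3 + 3*k^2 - 4*k - 4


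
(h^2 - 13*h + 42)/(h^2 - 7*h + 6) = (h - 7)/(h - 1)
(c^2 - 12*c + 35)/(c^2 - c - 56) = (-c^2 + 12*c - 35)/(-c^2 + c + 56)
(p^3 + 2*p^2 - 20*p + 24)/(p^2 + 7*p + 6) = (p^2 - 4*p + 4)/(p + 1)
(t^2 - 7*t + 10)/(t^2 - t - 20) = (t - 2)/(t + 4)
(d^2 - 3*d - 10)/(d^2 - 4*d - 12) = (d - 5)/(d - 6)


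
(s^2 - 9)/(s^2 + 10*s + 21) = (s - 3)/(s + 7)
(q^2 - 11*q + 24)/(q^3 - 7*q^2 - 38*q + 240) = (q - 3)/(q^2 + q - 30)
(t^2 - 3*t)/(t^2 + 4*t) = (t - 3)/(t + 4)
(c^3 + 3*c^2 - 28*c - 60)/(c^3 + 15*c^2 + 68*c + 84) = (c - 5)/(c + 7)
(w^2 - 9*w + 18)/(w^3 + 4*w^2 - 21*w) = (w - 6)/(w*(w + 7))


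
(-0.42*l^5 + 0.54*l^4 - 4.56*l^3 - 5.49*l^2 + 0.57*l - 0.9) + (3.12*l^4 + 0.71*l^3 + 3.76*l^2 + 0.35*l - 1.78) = -0.42*l^5 + 3.66*l^4 - 3.85*l^3 - 1.73*l^2 + 0.92*l - 2.68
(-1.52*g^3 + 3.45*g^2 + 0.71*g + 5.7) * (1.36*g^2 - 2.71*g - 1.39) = -2.0672*g^5 + 8.8112*g^4 - 6.2711*g^3 + 1.0324*g^2 - 16.4339*g - 7.923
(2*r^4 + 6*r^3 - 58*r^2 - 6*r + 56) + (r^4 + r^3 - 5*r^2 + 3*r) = 3*r^4 + 7*r^3 - 63*r^2 - 3*r + 56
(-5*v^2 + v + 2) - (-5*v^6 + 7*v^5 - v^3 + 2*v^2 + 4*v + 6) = 5*v^6 - 7*v^5 + v^3 - 7*v^2 - 3*v - 4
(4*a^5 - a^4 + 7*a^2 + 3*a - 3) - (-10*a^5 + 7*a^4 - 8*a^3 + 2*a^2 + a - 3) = 14*a^5 - 8*a^4 + 8*a^3 + 5*a^2 + 2*a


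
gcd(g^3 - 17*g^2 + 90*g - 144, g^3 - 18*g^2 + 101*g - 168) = g^2 - 11*g + 24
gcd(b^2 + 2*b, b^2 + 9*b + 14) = b + 2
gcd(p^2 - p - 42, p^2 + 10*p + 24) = p + 6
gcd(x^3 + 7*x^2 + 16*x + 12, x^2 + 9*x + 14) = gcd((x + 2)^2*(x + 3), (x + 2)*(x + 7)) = x + 2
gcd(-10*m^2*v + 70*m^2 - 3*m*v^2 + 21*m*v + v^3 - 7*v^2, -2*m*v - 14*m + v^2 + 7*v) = 1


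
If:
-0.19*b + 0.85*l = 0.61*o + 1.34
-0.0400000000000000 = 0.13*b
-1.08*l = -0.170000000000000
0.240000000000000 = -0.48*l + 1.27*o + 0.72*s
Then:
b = -0.31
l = 0.16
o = -1.88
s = 3.76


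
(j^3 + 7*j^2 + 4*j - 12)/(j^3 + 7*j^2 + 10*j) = (j^2 + 5*j - 6)/(j*(j + 5))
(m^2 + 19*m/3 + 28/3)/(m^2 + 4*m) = (m + 7/3)/m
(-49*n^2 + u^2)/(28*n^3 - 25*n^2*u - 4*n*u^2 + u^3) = (7*n + u)/(-4*n^2 + 3*n*u + u^2)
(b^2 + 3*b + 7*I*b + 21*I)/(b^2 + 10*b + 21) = (b + 7*I)/(b + 7)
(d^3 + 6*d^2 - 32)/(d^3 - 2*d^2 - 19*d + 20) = (d^2 + 2*d - 8)/(d^2 - 6*d + 5)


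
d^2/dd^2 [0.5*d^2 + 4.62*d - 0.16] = 1.00000000000000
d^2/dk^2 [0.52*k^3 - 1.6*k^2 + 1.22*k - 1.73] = 3.12*k - 3.2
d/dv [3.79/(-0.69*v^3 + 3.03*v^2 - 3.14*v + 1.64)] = (7.8453*v^2 - 22.9674*v + 11.9006)/(0.69*v^3 - 3.03*v^2 + 3.14*v - 1.64)^2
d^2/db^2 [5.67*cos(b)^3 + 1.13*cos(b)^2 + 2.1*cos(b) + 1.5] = -6.3525*cos(b) - 2.26*cos(2*b) - 12.7575*cos(3*b)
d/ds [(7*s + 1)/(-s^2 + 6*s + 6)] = (7*s^2 + 2*s + 36)/(s^4 - 12*s^3 + 24*s^2 + 72*s + 36)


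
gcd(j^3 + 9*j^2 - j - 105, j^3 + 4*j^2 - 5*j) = j + 5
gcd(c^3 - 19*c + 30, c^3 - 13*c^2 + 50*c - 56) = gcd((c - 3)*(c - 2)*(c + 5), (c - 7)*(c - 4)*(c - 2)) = c - 2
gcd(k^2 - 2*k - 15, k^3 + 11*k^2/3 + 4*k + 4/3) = 1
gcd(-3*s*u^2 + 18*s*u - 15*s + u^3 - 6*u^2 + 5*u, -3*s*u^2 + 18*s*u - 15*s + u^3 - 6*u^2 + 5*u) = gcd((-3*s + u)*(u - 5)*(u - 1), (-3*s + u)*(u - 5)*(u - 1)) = 3*s*u^2 - 18*s*u + 15*s - u^3 + 6*u^2 - 5*u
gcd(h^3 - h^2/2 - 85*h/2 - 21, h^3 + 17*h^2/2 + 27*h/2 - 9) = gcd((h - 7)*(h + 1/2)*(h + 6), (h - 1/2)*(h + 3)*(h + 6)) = h + 6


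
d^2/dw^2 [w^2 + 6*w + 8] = 2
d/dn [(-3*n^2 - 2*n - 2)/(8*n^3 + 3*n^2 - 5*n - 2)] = (24*n^4 + 32*n^3 + 69*n^2 + 24*n - 6)/(64*n^6 + 48*n^5 - 71*n^4 - 62*n^3 + 13*n^2 + 20*n + 4)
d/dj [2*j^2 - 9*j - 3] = 4*j - 9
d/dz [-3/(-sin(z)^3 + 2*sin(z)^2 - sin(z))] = 3*(-3/tan(z) + cos(z)/sin(z)^2)/(sin(z) - 1)^3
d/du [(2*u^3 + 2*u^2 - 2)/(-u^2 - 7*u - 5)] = 2*(-u^4 - 14*u^3 - 22*u^2 - 12*u - 7)/(u^4 + 14*u^3 + 59*u^2 + 70*u + 25)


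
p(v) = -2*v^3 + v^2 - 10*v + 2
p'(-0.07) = -10.17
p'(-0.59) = -13.27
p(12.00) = -3430.00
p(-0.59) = 8.66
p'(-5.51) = -203.18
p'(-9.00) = -514.00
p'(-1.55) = -27.52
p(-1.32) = 21.54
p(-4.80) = 294.22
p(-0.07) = 2.71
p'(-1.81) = -33.28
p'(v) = -6*v^2 + 2*v - 10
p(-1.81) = 35.24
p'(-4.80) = -157.84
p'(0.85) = -12.64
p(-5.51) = 422.03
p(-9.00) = 1631.00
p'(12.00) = -850.00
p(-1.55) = 27.35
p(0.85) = -7.01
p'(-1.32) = -23.09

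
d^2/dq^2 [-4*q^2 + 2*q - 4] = -8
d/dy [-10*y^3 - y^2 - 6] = 2*y*(-15*y - 1)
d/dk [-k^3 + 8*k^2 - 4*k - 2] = -3*k^2 + 16*k - 4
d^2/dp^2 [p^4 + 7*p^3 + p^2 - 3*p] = 12*p^2 + 42*p + 2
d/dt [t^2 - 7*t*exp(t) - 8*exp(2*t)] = -7*t*exp(t) + 2*t - 16*exp(2*t) - 7*exp(t)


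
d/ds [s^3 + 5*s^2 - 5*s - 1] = 3*s^2 + 10*s - 5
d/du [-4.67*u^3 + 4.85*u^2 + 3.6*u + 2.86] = -14.01*u^2 + 9.7*u + 3.6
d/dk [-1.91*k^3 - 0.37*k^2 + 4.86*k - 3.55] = -5.73*k^2 - 0.74*k + 4.86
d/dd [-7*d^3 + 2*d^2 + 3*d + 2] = -21*d^2 + 4*d + 3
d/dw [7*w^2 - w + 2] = 14*w - 1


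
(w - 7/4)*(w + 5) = w^2 + 13*w/4 - 35/4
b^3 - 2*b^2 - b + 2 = (b - 2)*(b - 1)*(b + 1)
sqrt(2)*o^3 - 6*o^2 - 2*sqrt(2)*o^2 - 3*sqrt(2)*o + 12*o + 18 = (o - 3)*(o - 3*sqrt(2))*(sqrt(2)*o + sqrt(2))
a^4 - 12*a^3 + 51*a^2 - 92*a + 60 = (a - 5)*(a - 3)*(a - 2)^2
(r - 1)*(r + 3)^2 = r^3 + 5*r^2 + 3*r - 9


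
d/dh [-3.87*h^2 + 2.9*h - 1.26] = 2.9 - 7.74*h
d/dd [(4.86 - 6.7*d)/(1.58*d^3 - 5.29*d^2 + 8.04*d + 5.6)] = (21.172*d^3 - 58.4794*d^2 + 51.4188*d - 76.5944)/(2.4964*d^6 - 16.7164*d^5 + 53.3905*d^4 - 67.3672*d^3 + 5.39359999999999*d^2 + 90.048*d + 31.36)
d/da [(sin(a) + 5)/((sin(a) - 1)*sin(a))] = (-cos(a) - 10/tan(a) + 5*cos(a)/sin(a)^2)/(sin(a) - 1)^2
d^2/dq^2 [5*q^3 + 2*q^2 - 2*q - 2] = 30*q + 4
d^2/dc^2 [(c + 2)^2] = 2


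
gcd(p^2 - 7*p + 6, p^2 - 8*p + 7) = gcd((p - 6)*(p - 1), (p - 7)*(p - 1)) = p - 1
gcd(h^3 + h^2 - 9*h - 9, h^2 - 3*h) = h - 3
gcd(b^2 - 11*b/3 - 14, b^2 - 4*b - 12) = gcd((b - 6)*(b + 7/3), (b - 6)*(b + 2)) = b - 6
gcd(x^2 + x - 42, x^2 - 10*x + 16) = 1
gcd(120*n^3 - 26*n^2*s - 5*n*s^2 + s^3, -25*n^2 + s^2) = 5*n + s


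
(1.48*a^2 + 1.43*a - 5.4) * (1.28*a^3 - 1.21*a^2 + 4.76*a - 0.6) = 1.8944*a^5 + 0.0396000000000001*a^4 - 1.5975*a^3 + 12.4528*a^2 - 26.562*a + 3.24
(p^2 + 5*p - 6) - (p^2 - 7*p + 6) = 12*p - 12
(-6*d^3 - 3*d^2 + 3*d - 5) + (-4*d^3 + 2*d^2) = -10*d^3 - d^2 + 3*d - 5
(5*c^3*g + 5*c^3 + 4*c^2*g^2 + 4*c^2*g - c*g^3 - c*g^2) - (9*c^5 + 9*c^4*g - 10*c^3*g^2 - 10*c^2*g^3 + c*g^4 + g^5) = -9*c^5 - 9*c^4*g + 10*c^3*g^2 + 5*c^3*g + 5*c^3 + 10*c^2*g^3 + 4*c^2*g^2 + 4*c^2*g - c*g^4 - c*g^3 - c*g^2 - g^5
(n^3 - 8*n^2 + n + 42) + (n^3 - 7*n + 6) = 2*n^3 - 8*n^2 - 6*n + 48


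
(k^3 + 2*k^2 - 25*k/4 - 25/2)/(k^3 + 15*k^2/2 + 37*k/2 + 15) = (k - 5/2)/(k + 3)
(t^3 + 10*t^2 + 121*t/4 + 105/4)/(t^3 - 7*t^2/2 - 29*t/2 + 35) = (2*t^2 + 13*t + 15)/(2*(t^2 - 7*t + 10))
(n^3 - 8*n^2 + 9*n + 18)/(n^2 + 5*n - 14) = (n^3 - 8*n^2 + 9*n + 18)/(n^2 + 5*n - 14)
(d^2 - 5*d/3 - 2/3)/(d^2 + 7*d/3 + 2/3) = (d - 2)/(d + 2)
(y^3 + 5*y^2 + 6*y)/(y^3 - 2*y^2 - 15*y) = (y + 2)/(y - 5)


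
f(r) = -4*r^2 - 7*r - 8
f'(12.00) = -103.00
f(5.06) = -145.83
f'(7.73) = -68.84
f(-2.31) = -13.17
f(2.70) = -56.06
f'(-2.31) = 11.48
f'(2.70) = -28.60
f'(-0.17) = -5.64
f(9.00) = -395.00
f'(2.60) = -27.80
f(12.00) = -668.00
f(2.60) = -53.24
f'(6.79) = -61.32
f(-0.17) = -6.93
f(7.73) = -301.12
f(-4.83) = -67.51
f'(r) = -8*r - 7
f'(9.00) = -79.00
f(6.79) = -239.95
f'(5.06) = -47.48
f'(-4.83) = 31.64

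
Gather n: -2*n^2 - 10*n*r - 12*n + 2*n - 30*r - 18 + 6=-2*n^2 + n*(-10*r - 10) - 30*r - 12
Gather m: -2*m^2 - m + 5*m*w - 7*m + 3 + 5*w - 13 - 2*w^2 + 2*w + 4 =-2*m^2 + m*(5*w - 8) - 2*w^2 + 7*w - 6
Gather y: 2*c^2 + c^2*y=c^2*y + 2*c^2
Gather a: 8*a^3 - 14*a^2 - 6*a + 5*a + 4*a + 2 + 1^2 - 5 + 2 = 8*a^3 - 14*a^2 + 3*a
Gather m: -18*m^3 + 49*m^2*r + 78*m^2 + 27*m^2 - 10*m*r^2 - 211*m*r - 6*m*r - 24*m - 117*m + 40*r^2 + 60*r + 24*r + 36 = -18*m^3 + m^2*(49*r + 105) + m*(-10*r^2 - 217*r - 141) + 40*r^2 + 84*r + 36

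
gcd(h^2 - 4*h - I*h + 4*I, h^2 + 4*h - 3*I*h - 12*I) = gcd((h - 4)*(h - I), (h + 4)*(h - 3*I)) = 1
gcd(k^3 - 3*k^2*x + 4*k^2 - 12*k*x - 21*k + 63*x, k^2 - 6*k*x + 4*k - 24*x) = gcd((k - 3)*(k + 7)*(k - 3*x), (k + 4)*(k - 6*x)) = 1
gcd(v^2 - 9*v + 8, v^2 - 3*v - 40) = v - 8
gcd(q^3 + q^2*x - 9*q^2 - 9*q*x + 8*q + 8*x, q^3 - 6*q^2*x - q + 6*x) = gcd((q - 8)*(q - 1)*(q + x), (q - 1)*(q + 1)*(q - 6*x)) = q - 1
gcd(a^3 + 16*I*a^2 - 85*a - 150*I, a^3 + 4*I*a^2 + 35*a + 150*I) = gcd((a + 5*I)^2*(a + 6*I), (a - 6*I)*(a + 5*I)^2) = a^2 + 10*I*a - 25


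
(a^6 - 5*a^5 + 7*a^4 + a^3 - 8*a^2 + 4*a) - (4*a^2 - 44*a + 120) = a^6 - 5*a^5 + 7*a^4 + a^3 - 12*a^2 + 48*a - 120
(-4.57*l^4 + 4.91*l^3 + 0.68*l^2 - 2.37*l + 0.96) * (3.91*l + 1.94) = -17.8687*l^5 + 10.3323*l^4 + 12.1842*l^3 - 7.9475*l^2 - 0.8442*l + 1.8624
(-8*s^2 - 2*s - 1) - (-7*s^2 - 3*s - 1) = -s^2 + s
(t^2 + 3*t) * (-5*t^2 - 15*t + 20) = -5*t^4 - 30*t^3 - 25*t^2 + 60*t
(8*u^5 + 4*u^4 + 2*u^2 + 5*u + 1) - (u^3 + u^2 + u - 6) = 8*u^5 + 4*u^4 - u^3 + u^2 + 4*u + 7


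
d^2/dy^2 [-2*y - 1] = 0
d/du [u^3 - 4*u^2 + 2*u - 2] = 3*u^2 - 8*u + 2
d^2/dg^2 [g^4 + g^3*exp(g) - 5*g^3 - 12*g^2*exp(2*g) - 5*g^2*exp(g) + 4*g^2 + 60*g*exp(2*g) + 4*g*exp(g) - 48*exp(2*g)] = g^3*exp(g) - 48*g^2*exp(2*g) + g^2*exp(g) + 12*g^2 + 144*g*exp(2*g) - 10*g*exp(g) - 30*g + 24*exp(2*g) - 2*exp(g) + 8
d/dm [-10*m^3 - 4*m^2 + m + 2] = -30*m^2 - 8*m + 1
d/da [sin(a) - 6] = cos(a)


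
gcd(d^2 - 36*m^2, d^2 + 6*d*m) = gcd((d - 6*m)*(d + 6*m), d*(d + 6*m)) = d + 6*m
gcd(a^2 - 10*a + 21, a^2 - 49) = a - 7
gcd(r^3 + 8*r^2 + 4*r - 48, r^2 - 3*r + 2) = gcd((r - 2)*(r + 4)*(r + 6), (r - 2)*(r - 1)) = r - 2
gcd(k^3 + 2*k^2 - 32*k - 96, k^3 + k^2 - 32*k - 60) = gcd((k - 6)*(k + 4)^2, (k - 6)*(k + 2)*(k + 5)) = k - 6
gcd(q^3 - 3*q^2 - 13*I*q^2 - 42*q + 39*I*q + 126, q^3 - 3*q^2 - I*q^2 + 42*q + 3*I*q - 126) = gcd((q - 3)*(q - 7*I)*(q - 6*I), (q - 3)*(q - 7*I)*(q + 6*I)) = q^2 + q*(-3 - 7*I) + 21*I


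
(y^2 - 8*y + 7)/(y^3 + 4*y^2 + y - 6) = (y - 7)/(y^2 + 5*y + 6)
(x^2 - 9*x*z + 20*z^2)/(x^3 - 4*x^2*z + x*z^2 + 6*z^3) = (x^2 - 9*x*z + 20*z^2)/(x^3 - 4*x^2*z + x*z^2 + 6*z^3)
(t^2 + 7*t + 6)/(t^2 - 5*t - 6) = (t + 6)/(t - 6)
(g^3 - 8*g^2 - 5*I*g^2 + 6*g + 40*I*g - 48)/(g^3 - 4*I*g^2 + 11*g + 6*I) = (g - 8)/(g + I)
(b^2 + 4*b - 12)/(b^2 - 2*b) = (b + 6)/b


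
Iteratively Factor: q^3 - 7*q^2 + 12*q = (q)*(q^2 - 7*q + 12) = q*(q - 3)*(q - 4)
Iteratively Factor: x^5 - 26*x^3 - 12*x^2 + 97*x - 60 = (x - 1)*(x^4 + x^3 - 25*x^2 - 37*x + 60) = (x - 1)*(x + 3)*(x^3 - 2*x^2 - 19*x + 20) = (x - 1)^2*(x + 3)*(x^2 - x - 20) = (x - 1)^2*(x + 3)*(x + 4)*(x - 5)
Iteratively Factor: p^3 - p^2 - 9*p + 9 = (p - 3)*(p^2 + 2*p - 3) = (p - 3)*(p + 3)*(p - 1)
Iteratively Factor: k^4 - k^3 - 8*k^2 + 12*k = (k)*(k^3 - k^2 - 8*k + 12) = k*(k + 3)*(k^2 - 4*k + 4) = k*(k - 2)*(k + 3)*(k - 2)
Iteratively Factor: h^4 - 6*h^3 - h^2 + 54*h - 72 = (h - 2)*(h^3 - 4*h^2 - 9*h + 36) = (h - 4)*(h - 2)*(h^2 - 9) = (h - 4)*(h - 3)*(h - 2)*(h + 3)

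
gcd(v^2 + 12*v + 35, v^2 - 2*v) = 1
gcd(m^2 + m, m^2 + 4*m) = m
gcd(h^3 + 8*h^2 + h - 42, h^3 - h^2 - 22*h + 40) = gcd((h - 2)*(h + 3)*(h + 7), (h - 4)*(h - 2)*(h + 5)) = h - 2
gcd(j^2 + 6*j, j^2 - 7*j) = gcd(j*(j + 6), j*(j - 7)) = j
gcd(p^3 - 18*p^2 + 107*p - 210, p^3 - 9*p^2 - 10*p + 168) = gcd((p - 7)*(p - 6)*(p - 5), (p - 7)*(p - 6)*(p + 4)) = p^2 - 13*p + 42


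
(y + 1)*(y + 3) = y^2 + 4*y + 3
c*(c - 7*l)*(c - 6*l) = c^3 - 13*c^2*l + 42*c*l^2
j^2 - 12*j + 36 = (j - 6)^2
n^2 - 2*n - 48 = (n - 8)*(n + 6)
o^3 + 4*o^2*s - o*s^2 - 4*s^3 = (o - s)*(o + s)*(o + 4*s)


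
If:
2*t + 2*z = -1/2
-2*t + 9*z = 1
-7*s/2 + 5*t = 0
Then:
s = -65/154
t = -13/44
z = 1/22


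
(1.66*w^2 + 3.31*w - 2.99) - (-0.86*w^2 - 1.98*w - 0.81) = 2.52*w^2 + 5.29*w - 2.18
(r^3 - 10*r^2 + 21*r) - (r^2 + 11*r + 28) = r^3 - 11*r^2 + 10*r - 28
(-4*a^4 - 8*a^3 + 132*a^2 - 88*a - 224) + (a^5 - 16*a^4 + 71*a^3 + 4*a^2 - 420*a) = a^5 - 20*a^4 + 63*a^3 + 136*a^2 - 508*a - 224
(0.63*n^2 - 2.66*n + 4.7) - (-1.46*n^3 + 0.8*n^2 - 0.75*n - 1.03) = 1.46*n^3 - 0.17*n^2 - 1.91*n + 5.73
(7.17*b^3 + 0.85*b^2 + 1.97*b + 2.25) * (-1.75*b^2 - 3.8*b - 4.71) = -12.5475*b^5 - 28.7335*b^4 - 40.4482*b^3 - 15.427*b^2 - 17.8287*b - 10.5975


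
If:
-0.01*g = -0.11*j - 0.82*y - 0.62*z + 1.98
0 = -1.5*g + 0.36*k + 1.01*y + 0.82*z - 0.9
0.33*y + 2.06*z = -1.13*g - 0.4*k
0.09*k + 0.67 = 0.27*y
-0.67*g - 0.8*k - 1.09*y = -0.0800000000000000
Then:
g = 0.07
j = 4.48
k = -2.30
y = 1.72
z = 0.13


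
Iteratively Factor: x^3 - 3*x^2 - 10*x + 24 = (x - 2)*(x^2 - x - 12) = (x - 4)*(x - 2)*(x + 3)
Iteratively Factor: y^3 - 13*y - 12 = (y - 4)*(y^2 + 4*y + 3) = (y - 4)*(y + 3)*(y + 1)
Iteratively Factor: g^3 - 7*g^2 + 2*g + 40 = (g - 4)*(g^2 - 3*g - 10) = (g - 4)*(g + 2)*(g - 5)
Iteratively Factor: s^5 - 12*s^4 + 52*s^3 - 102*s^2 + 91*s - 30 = (s - 3)*(s^4 - 9*s^3 + 25*s^2 - 27*s + 10) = (s - 3)*(s - 2)*(s^3 - 7*s^2 + 11*s - 5) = (s - 5)*(s - 3)*(s - 2)*(s^2 - 2*s + 1) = (s - 5)*(s - 3)*(s - 2)*(s - 1)*(s - 1)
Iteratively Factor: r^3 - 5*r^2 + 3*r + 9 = (r + 1)*(r^2 - 6*r + 9) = (r - 3)*(r + 1)*(r - 3)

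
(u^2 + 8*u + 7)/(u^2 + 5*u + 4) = (u + 7)/(u + 4)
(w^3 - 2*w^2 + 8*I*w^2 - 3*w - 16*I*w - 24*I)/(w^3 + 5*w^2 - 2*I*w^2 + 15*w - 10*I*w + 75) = (w^3 + w^2*(-2 + 8*I) + w*(-3 - 16*I) - 24*I)/(w^3 + w^2*(5 - 2*I) + w*(15 - 10*I) + 75)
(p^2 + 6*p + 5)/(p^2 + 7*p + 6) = (p + 5)/(p + 6)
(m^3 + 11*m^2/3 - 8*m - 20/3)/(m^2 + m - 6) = (3*m^2 + 17*m + 10)/(3*(m + 3))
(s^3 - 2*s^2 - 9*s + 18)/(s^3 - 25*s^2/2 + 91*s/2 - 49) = 2*(s^2 - 9)/(2*s^2 - 21*s + 49)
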